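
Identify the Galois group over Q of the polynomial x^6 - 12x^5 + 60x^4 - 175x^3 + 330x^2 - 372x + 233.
The polynomial f is an irreducible sextic over Q, so G = Gal(f/Q) is one of the 16 transitive subgroups 6T1, ..., 6T16 of S_6. The discriminant of f is 42688773981, which is not a perfect square, so G is not contained in A_6. The transitive groups of degree 6 not contained in A_6 are: C_6 (6T1, order 6), S_3 (6T2, order 6), D_6 (6T3, order 12), C_3 x S_3 (6T5, order 18), A_4 x C_2 (6T6, order 24), S_4 (6T8, order 24), S_3 x S_3 (6T9, order 36), S_4 x C_2 (6T11, order 48), (S_3 x S_3) : C_2 (6T13, order 72), PGL(2,5) (6T14, order 120), S_6 (6T16, order 720). By Dedekind's theorem, for a prime p not dividing disc(f) the degrees of the irreducible factors of f mod p form the cycle type of an element of G. Factoring f modulo the 16 such primes p <= 67 (skipping 3, 7, 29, which divide the discriminant), each new pattern first appears at: mod 2: f = (x^6 + x^3 + 1), pattern 6; mod 5: f = (x + 2)(x + 4)(x^2 + 2)(x^2 + 2x + 3), pattern 2+2+1+1; mod 13: f = (x + 1)(x + 7)(x + 12)(x^3 + 7x^2 + 12x + 2), pattern 3+1+1+1; mod 19: f = (x^2 + 1)(x^2 + 2x + 8)(x^2 + 5x + 3), pattern 2+2+2; mod 67: f = (x^3 + 61x^2 + 12x + 3)(x^3 + 61x^2 + 12x + 33), pattern 3+3. No other pattern occurs in this range, so the set of observed cycle types is {6, 2+2+1+1, 3+1+1+1, 2+2+2, 3+3}. The candidates containing elements of all these cycle types are S_3 x S_3 (6T9) of order 36, (S_3 x S_3) : C_2 (6T13) of order 72, S_6 (6T16) of order 720; the others are excluded. The observed types are precisely the cycle types that occur in S_3 x S_3 (6T9) (apart from the identity). Each of the other remaining candidates has further cycle types, and by the Chebotarev density theorem the matching factorization patterns would occur for a proportion of primes equal to their share of the group: (S_3 x S_3) : C_2 (6T13) additionally contains elements of type 4+2, 3+2+1, 2+1+1+1+1 (36 of its 72 elements, about 50% of primes); S_6 (6T16) additionally contains elements of type 5+1, 4+2, 4+1+1, 3+2+1, 2+1+1+1+1 (459 of its 720 elements, about 64% of primes). None of the 16 primes tested shows any such pattern (for each of these groups the chance of that is below 10^-4), which rules them out. Hence G = S_3 x S_3 (6T9), of order 36.

S_3 x S_3 (also written G36-)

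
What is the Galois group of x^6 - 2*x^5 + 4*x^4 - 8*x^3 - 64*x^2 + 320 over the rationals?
The polynomial f is an irreducible sextic over Q, so G = Gal(f/Q) is one of the 16 transitive subgroups 6T1, ..., 6T16 of S_6. The discriminant of f is 564385546240000 = 23756800^2, a perfect square, so G is contained in A_6. The transitive groups of degree 6 contained in A_6 are: A_4 (6T4, order 12), S_4 (6T7, order 24), (C_3 x C_3) : C_4 (6T10, order 36), PSL(2,5) (6T12, order 60), A_6 (6T15, order 360). By Dedekind's theorem, for a prime p not dividing disc(f) the degrees of the irreducible factors of f mod p form the cycle type of an element of G. Factoring f modulo the 19 such primes p <= 79 (skipping 2, 5, 29, which divide the discriminant), each new pattern first appears at: mod 3: f = (x^2 + 1)(x^4 + x^3 + 2), pattern 4+2; mod 11: f = (x^3 + 3x^2 + 10x + 7)(x^3 + 6x^2 + 9x + 8), pattern 3+3; mod 19: f = (x + 14)(x + 16)(x^2 + 11x + 1)(x^2 + 14x + 15), pattern 2+2+1+1; mod 61: f = (x + 5)(x + 38)(x + 52)(x^3 + 25x^2 + 22x + 23), pattern 3+1+1+1. No other pattern occurs in this range, so the set of observed cycle types is {4+2, 3+3, 2+2+1+1, 3+1+1+1}. The candidates containing elements of all these cycle types are (C_3 x C_3) : C_4 (6T10) of order 36, A_6 (6T15) of order 360; the others are excluded. The observed types are precisely the cycle types that occur in (C_3 x C_3) : C_4 (6T10) (apart from the identity). Each of the other remaining candidates has further cycle types, and by the Chebotarev density theorem the matching factorization patterns would occur for a proportion of primes equal to their share of the group: A_6 (6T15) additionally contains elements of type 5+1 (144 of its 360 elements, about 40% of primes). None of the 19 primes tested shows any such pattern (for each of these groups the chance of that is below 10^-4), which rules them out. Hence G = (C_3 x C_3) : C_4 (6T10), of order 36.

6T10: (C_3 x C_3) : C_4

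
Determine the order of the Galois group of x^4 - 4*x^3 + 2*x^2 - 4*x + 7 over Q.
8

The degree of the splitting field over Q equals the order of the Galois group, so first determine the group. The polynomial is an irreducible quartic over Q and its discriminant is -165888, which is not a perfect square, so the Galois group is not contained in A_4. The resolvent cubic y^3 - 2*y^2 - 12*y - 72 has exactly one rational root, so the Galois group is C_4 or D_4. The quartic remains irreducible over Q(sqrt(disc)), so the group is D_4. The Galois group D_4 (4T3) has order 8, so the splitting field has degree 8 over Q.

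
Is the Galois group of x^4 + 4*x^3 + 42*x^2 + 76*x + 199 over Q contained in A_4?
The polynomial is irreducible of degree 4 over Q. Its discriminant is 1088391168, which is not a perfect square. A Galois group lies in the alternating group exactly when the discriminant is a square in Q, so the Galois group (C_4) is not contained in A_4.

No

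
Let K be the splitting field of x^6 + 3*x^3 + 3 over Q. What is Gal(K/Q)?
C_3 x S_3 (also written G18)

The polynomial f is an irreducible sextic over Q, so G = Gal(f/Q) is one of the 16 transitive subgroups 6T1, ..., 6T16 of S_6. The discriminant of f is -177147, which is not a perfect square, so G is not contained in A_6. The transitive groups of degree 6 not contained in A_6 are: C_6 (6T1, order 6), S_3 (6T2, order 6), D_6 (6T3, order 12), C_3 x S_3 (6T5, order 18), A_4 x C_2 (6T6, order 24), S_4 (6T8, order 24), S_3 x S_3 (6T9, order 36), S_4 x C_2 (6T11, order 48), (S_3 x S_3) : C_2 (6T13, order 72), PGL(2,5) (6T14, order 120), S_6 (6T16, order 720). By Dedekind's theorem, for a prime p not dividing disc(f) the degrees of the irreducible factors of f mod p form the cycle type of an element of G. Factoring f modulo the 33 such primes p <= 139 (skipping 3, which divides the discriminant), each new pattern first appears at: mod 2: f = (x^6 + x^3 + 1), pattern 6; mod 7: f = (x + 3)(x + 5)(x + 6)(x^3 + 4), pattern 3+1+1+1; mod 17: f = (x^2 + 5x + 7)(x^2 + 13x + 7)(x^2 + 16x + 7), pattern 2+2+2; mod 19: f = (x^3 + 9)(x^3 + 13), pattern 3+3; mod 73: f = (x + 42)(x + 43)(x + 44)(x + 51)(x + 52)(x + 60), pattern 1+1+1+1+1+1. No other pattern occurs in this range, so the set of observed cycle types is {6, 3+1+1+1, 2+2+2, 3+3, 1+1+1+1+1+1}. The candidates containing elements of all these cycle types are C_3 x S_3 (6T5) of order 18, S_3 x S_3 (6T9) of order 36, (S_3 x S_3) : C_2 (6T13) of order 72, S_6 (6T16) of order 720; the others are excluded. The observed types are precisely the cycle types that occur in C_3 x S_3 (6T5). Each of the other remaining candidates has further cycle types, and by the Chebotarev density theorem the matching factorization patterns would occur for a proportion of primes equal to their share of the group: S_3 x S_3 (6T9) additionally contains elements of type 2+2+1+1 (9 of its 36 elements, about 25% of primes); (S_3 x S_3) : C_2 (6T13) additionally contains elements of type 4+2, 3+2+1, 2+2+1+1, 2+1+1+1+1 (45 of its 72 elements, about 62% of primes); S_6 (6T16) additionally contains elements of type 5+1, 4+2, 4+1+1, 3+2+1, 2+2+1+1, 2+1+1+1+1 (504 of its 720 elements, about 70% of primes). None of the 33 primes tested shows any such pattern (for each of these groups the chance of that is below 10^-4), which rules them out. Hence G = C_3 x S_3 (6T5), of order 18.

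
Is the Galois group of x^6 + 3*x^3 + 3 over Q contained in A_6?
No

The polynomial is irreducible of degree 6 over Q. Its discriminant is -177147, which is not a perfect square. A Galois group lies in the alternating group exactly when the discriminant is a square in Q, so the Galois group (C_3 x S_3) is not contained in A_6.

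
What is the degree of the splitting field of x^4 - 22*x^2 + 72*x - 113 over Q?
8

The degree of the splitting field over Q equals the order of the Galois group, so first determine the group. The polynomial is an irreducible quartic over Q and its discriminant is -232989696, which is not a perfect square, so the Galois group is not contained in A_4. The resolvent cubic y^3 + 22*y^2 + 452*y + 4760 has exactly one rational root, so the Galois group is C_4 or D_4. The quartic remains irreducible over Q(sqrt(disc)), so the group is D_4. The Galois group D_4 (4T3) has order 8, so the splitting field has degree 8 over Q.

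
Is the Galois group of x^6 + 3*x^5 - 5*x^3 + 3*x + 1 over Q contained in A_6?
No

The polynomial is irreducible of degree 6 over Q. Its discriminant is -34992, which is not a perfect square. A Galois group lies in the alternating group exactly when the discriminant is a square in Q, so the Galois group (S_3) is not contained in A_6.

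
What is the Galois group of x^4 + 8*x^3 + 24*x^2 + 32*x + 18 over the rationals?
D_4 (order 8)

The polynomial is an irreducible quartic over Q and its discriminant is 2048, which is not a perfect square, so the Galois group is not contained in A_4. The resolvent cubic y^3 - 24*y^2 + 184*y - 448 has exactly one rational root, so the Galois group is C_4 or D_4. The quartic remains irreducible over Q(sqrt(disc)), so the group is D_4.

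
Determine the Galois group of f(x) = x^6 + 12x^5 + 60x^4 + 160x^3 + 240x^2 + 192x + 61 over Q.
The polynomial f is an irreducible sextic over Q, so G = Gal(f/Q) is one of the 16 transitive subgroups 6T1, ..., 6T16 of S_6. The discriminant of f is 11337408, which is not a perfect square, so G is not contained in A_6. The transitive groups of degree 6 not contained in A_6 are: C_6 (6T1, order 6), S_3 (6T2, order 6), D_6 (6T3, order 12), C_3 x S_3 (6T5, order 18), A_4 x C_2 (6T6, order 24), S_4 (6T8, order 24), S_3 x S_3 (6T9, order 36), S_4 x C_2 (6T11, order 48), (S_3 x S_3) : C_2 (6T13, order 72), PGL(2,5) (6T14, order 120), S_6 (6T16, order 720). By Dedekind's theorem, for a prime p not dividing disc(f) the degrees of the irreducible factors of f mod p form the cycle type of an element of G. Factoring f modulo the 79 such primes p <= 419 (skipping 2, 3, which divide the discriminant), each new pattern first appears at: mod 5: f = (x^2 + x + 1)(x^2 + 2x + 3)(x^2 + 4x + 2), pattern 2+2+2; mod 7: f = (x^6 + 5x^5 + 4x^4 + 6x^3 + 2x^2 + 3x + 5), pattern 6; mod 11: f = (x + 5)(x + 10)(x^2 + x + 7)(x^2 + 7x + 8), pattern 2+2+1+1; mod 13: f = (x^3 + 6x^2 + 12x + 4)(x^3 + 6x^2 + 12x + 12), pattern 3+3; mod 61: f = (x)(x + 4)(x + 28)(x + 30)(x + 35)(x + 37), pattern 1+1+1+1+1+1. No other pattern occurs in this range, so the set of observed cycle types is {2+2+2, 6, 2+2+1+1, 3+3, 1+1+1+1+1+1}. The candidates containing elements of all these cycle types are D_6 (6T3) of order 12, A_4 x C_2 (6T6) of order 24, S_3 x S_3 (6T9) of order 36, S_4 x C_2 (6T11) of order 48, (S_3 x S_3) : C_2 (6T13) of order 72, PGL(2,5) (6T14) of order 120, S_6 (6T16) of order 720; the others are excluded. The observed types are precisely the cycle types that occur in D_6 (6T3). Each of the other remaining candidates has further cycle types, and by the Chebotarev density theorem the matching factorization patterns would occur for a proportion of primes equal to their share of the group: A_4 x C_2 (6T6) additionally contains elements of type 2+1+1+1+1 (3 of its 24 elements, about 12% of primes); S_3 x S_3 (6T9) additionally contains elements of type 3+1+1+1 (4 of its 36 elements, about 11% of primes); S_4 x C_2 (6T11) additionally contains elements of type 4+2, 4+1+1, 2+1+1+1+1 (15 of its 48 elements, about 31% of primes); (S_3 x S_3) : C_2 (6T13) additionally contains elements of type 4+2, 3+2+1, 3+1+1+1, 2+1+1+1+1 (40 of its 72 elements, about 56% of primes); PGL(2,5) (6T14) additionally contains elements of type 5+1, 4+1+1 (54 of its 120 elements, about 45% of primes); S_6 (6T16) additionally contains elements of type 5+1, 4+2, 4+1+1, 3+2+1, 3+1+1+1, 2+1+1+1+1 (499 of its 720 elements, about 69% of primes). None of the 79 primes tested shows any such pattern (for each of these groups the chance of that is below 10^-4), which rules them out. Hence G = D_6 (6T3), of order 12.

D_6 (order 12)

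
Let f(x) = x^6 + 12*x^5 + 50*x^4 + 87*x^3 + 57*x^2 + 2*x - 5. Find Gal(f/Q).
The polynomial f is an irreducible sextic over Q, so G = Gal(f/Q) is one of the 16 transitive subgroups 6T1, ..., 6T16 of S_6. The discriminant of f is 30991489 = 5567^2, a perfect square, so G is contained in A_6. The transitive groups of degree 6 contained in A_6 are: A_4 (6T4, order 12), S_4 (6T7, order 24), (C_3 x C_3) : C_4 (6T10, order 36), PSL(2,5) (6T12, order 60), A_6 (6T15, order 360). By Dedekind's theorem, for a prime p not dividing disc(f) the degrees of the irreducible factors of f mod p form the cycle type of an element of G. Factoring f modulo the 21 such primes p <= 79 (skipping 19, which divides the discriminant), each new pattern first appears at: mod 2: f = (x + 1)(x^5 + x^4 + x^3 + x + 1), pattern 5+1; mod 7: f = (x^3 + x^2 + 3x + 5)(x^3 + 4x^2 + x + 6), pattern 3+3; mod 61: f = (x + 4)(x + 26)(x^2 + 50x + 13)(x^2 + 54x + 30), pattern 2+2+1+1. No other pattern occurs in this range, so the set of observed cycle types is {5+1, 3+3, 2+2+1+1}. The candidates containing elements of all these cycle types are PSL(2,5) (6T12) of order 60, A_6 (6T15) of order 360; the others are excluded. The observed types are precisely the cycle types that occur in PSL(2,5) (6T12) (apart from the identity). Each of the other remaining candidates has further cycle types, and by the Chebotarev density theorem the matching factorization patterns would occur for a proportion of primes equal to their share of the group: A_6 (6T15) additionally contains elements of type 4+2, 3+1+1+1 (130 of its 360 elements, about 36% of primes). None of the 21 primes tested shows any such pattern (for each of these groups the chance of that is below 10^-4), which rules them out. Hence G = PSL(2,5) (6T12), of order 60.

PSL(2,5) (also written A5(6))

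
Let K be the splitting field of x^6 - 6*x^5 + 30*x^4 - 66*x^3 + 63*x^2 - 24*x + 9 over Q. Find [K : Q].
The degree of the splitting field over Q equals the order of the Galois group, so first determine the group. The polynomial f is an irreducible sextic over Q, so G = Gal(f/Q) is one of the 16 transitive subgroups 6T1, ..., 6T16 of S_6. The discriminant of f is -5217636731328, which is not a perfect square, so G is not contained in A_6. The transitive groups of degree 6 not contained in A_6 are: C_6 (6T1, order 6), S_3 (6T2, order 6), D_6 (6T3, order 12), C_3 x S_3 (6T5, order 18), A_4 x C_2 (6T6, order 24), S_4 (6T8, order 24), S_3 x S_3 (6T9, order 36), S_4 x C_2 (6T11, order 48), (S_3 x S_3) : C_2 (6T13, order 72), PGL(2,5) (6T14, order 120), S_6 (6T16, order 720). By Dedekind's theorem, for a prime p not dividing disc(f) the degrees of the irreducible factors of f mod p form the cycle type of an element of G. Factoring f modulo the 21 such primes p <= 89 (skipping 2, 3, 7, which divide the discriminant), each new pattern first appears at: mod 5: f = (x^6 + 4x^5 + 4x^3 + 3x^2 + x + 4), pattern 6; mod 11: f = (x + 2)(x^5 + 3x^4 + 2x^3 + 7x^2 + 5x + 10), pattern 5+1; mod 13: f = (x + 2)(x + 4)(x^4 + x^3 + 3x^2 + 12x + 6), pattern 4+1+1; mod 23: f = (x + 10)(x + 12)(x^2 + 3x + 16)(x^2 + 15x + 5), pattern 2+2+1+1; mod 43: f = (x^3 + 2x^2 + 24x + 7)(x^3 + 35x^2 + 22x + 32), pattern 3+3; mod 61: f = (x^2 + 3x + 30)(x^2 + 14x + 43)(x^2 + 38x + 1), pattern 2+2+2. No other pattern occurs in this range, so the set of observed cycle types is {6, 5+1, 4+1+1, 2+2+1+1, 3+3, 2+2+2}. The candidates containing elements of all these cycle types are PGL(2,5) (6T14) of order 120, S_6 (6T16) of order 720; the others are excluded. The observed types are precisely the cycle types that occur in PGL(2,5) (6T14) (apart from the identity). Each of the other remaining candidates has further cycle types, and by the Chebotarev density theorem the matching factorization patterns would occur for a proportion of primes equal to their share of the group: S_6 (6T16) additionally contains elements of type 4+2, 3+2+1, 3+1+1+1, 2+1+1+1+1 (265 of its 720 elements, about 37% of primes). None of the 21 primes tested shows any such pattern (for each of these groups the chance of that is below 10^-4), which rules them out. Hence G = PGL(2,5) (6T14), of order 120. The Galois group PGL(2,5) (6T14) has order 120, so the splitting field has degree 120 over Q.

120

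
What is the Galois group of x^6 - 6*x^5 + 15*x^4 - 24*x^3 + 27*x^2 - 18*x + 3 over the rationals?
The polynomial f is an irreducible sextic over Q, so G = Gal(f/Q) is one of the 16 transitive subgroups 6T1, ..., 6T16 of S_6. The discriminant of f is 40310784, which is not a perfect square, so G is not contained in A_6. The transitive groups of degree 6 not contained in A_6 are: C_6 (6T1, order 6), S_3 (6T2, order 6), D_6 (6T3, order 12), C_3 x S_3 (6T5, order 18), A_4 x C_2 (6T6, order 24), S_4 (6T8, order 24), S_3 x S_3 (6T9, order 36), S_4 x C_2 (6T11, order 48), (S_3 x S_3) : C_2 (6T13, order 72), PGL(2,5) (6T14, order 120), S_6 (6T16, order 720). By Dedekind's theorem, for a prime p not dividing disc(f) the degrees of the irreducible factors of f mod p form the cycle type of an element of G. Factoring f modulo the 14 such primes p <= 53 (skipping 2, 3, which divide the discriminant), each new pattern first appears at: mod 5: f = (x + 2)(x + 3)(x^2 + 3)(x^2 + 4x + 1), pattern 2+2+1+1; mod 7: f = (x^6 + x^5 + x^4 + 4x^3 + 6x^2 + 3x + 3), pattern 6; mod 19: f = (x + 9)(x + 12)(x + 14)(x^3 + 16x^2 + 3x + 2), pattern 3+1+1+1; mod 31: f = (x^2 + 10x + 13)(x^2 + 19x + 7)(x^2 + 27x + 14), pattern 2+2+2; mod 43: f = (x^3 + 40x^2 + 3x + 4)(x^3 + 40x^2 + 3x + 33), pattern 3+3. No other pattern occurs in this range, so the set of observed cycle types is {2+2+1+1, 6, 3+1+1+1, 2+2+2, 3+3}. The candidates containing elements of all these cycle types are S_3 x S_3 (6T9) of order 36, (S_3 x S_3) : C_2 (6T13) of order 72, S_6 (6T16) of order 720; the others are excluded. The observed types are precisely the cycle types that occur in S_3 x S_3 (6T9) (apart from the identity). Each of the other remaining candidates has further cycle types, and by the Chebotarev density theorem the matching factorization patterns would occur for a proportion of primes equal to their share of the group: (S_3 x S_3) : C_2 (6T13) additionally contains elements of type 4+2, 3+2+1, 2+1+1+1+1 (36 of its 72 elements, about 50% of primes); S_6 (6T16) additionally contains elements of type 5+1, 4+2, 4+1+1, 3+2+1, 2+1+1+1+1 (459 of its 720 elements, about 64% of primes). None of the 14 primes tested shows any such pattern (for each of these groups the chance of that is below 10^-4), which rules them out. Hence G = S_3 x S_3 (6T9), of order 36.

S_3 x S_3 (order 36)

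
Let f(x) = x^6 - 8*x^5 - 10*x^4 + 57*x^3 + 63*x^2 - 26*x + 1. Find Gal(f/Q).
The polynomial f is an irreducible sextic over Q, so G = Gal(f/Q) is one of the 16 transitive subgroups 6T1, ..., 6T16 of S_6. The discriminant of f is 3646117689361 = 1909481^2, a perfect square, so G is contained in A_6. The transitive groups of degree 6 contained in A_6 are: A_4 (6T4, order 12), S_4 (6T7, order 24), (C_3 x C_3) : C_4 (6T10, order 36), PSL(2,5) (6T12, order 60), A_6 (6T15, order 360). By Dedekind's theorem, for a prime p not dividing disc(f) the degrees of the irreducible factors of f mod p form the cycle type of an element of G. Factoring f modulo the 21 such primes p <= 83 (skipping 7, 19, which divide the discriminant), each new pattern first appears at: mod 2: f = (x + 1)(x^5 + x^4 + x^3 + x + 1), pattern 5+1; mod 11: f = (x^3 + 4x^2 + 3x + 6)(x^3 + 10x^2 + 2x + 2), pattern 3+3; mod 61: f = (x + 36)(x + 59)(x^2 + 40x + 1)(x^2 + 40x + 11), pattern 2+2+1+1. No other pattern occurs in this range, so the set of observed cycle types is {5+1, 3+3, 2+2+1+1}. The candidates containing elements of all these cycle types are PSL(2,5) (6T12) of order 60, A_6 (6T15) of order 360; the others are excluded. The observed types are precisely the cycle types that occur in PSL(2,5) (6T12) (apart from the identity). Each of the other remaining candidates has further cycle types, and by the Chebotarev density theorem the matching factorization patterns would occur for a proportion of primes equal to their share of the group: A_6 (6T15) additionally contains elements of type 4+2, 3+1+1+1 (130 of its 360 elements, about 36% of primes). None of the 21 primes tested shows any such pattern (for each of these groups the chance of that is below 10^-4), which rules them out. Hence G = PSL(2,5) (6T12), of order 60.

6T12: PSL(2,5)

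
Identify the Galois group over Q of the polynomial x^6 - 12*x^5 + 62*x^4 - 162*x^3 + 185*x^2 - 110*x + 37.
The polynomial f is an irreducible sextic over Q, so G = Gal(f/Q) is one of the 16 transitive subgroups 6T1, ..., 6T16 of S_6. The discriminant of f is 94085654450176 = 9699776^2, a perfect square, so G is contained in A_6. The transitive groups of degree 6 contained in A_6 are: A_4 (6T4, order 12), S_4 (6T7, order 24), (C_3 x C_3) : C_4 (6T10, order 36), PSL(2,5) (6T12, order 60), A_6 (6T15, order 360). By Dedekind's theorem, for a prime p not dividing disc(f) the degrees of the irreducible factors of f mod p form the cycle type of an element of G. Factoring f modulo the 79 such primes p <= 419 (skipping 2, 31, which divide the discriminant), each new pattern first appears at: mod 3: f = (x^2 + x + 2)(x^4 + 2x^3 + x^2 + x + 2), pattern 4+2; mod 5: f = (x^3 + x^2 + 2)(x^3 + 2x^2 + 1), pattern 3+3; mod 11: f = (x + 5)(x + 6)(x^2 + 2x + 2)(x^2 + 8x + 3), pattern 2+2+1+1; mod 67: f = (x + 33)(x + 50)(x + 56)(x + 57)(x + 62)(x + 65), pattern 1+1+1+1+1+1. No other pattern occurs in this range, so the set of observed cycle types is {4+2, 3+3, 2+2+1+1, 1+1+1+1+1+1}. The candidates containing elements of all these cycle types are S_4 (6T7) of order 24, (C_3 x C_3) : C_4 (6T10) of order 36, A_6 (6T15) of order 360; the others are excluded. The observed types are precisely the cycle types that occur in S_4 (6T7). Each of the other remaining candidates has further cycle types, and by the Chebotarev density theorem the matching factorization patterns would occur for a proportion of primes equal to their share of the group: (C_3 x C_3) : C_4 (6T10) additionally contains elements of type 3+1+1+1 (4 of its 36 elements, about 11% of primes); A_6 (6T15) additionally contains elements of type 5+1, 3+1+1+1 (184 of its 360 elements, about 51% of primes). None of the 79 primes tested shows any such pattern (for each of these groups the chance of that is below 10^-4), which rules them out. Hence G = S_4 (6T7), of order 24.

S_4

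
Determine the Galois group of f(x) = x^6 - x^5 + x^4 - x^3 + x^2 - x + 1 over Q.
C_6

The polynomial f is an irreducible sextic over Q, so G = Gal(f/Q) is one of the 16 transitive subgroups 6T1, ..., 6T16 of S_6. The discriminant of f is -16807, which is not a perfect square, so G is not contained in A_6. The transitive groups of degree 6 not contained in A_6 are: C_6 (6T1, order 6), S_3 (6T2, order 6), D_6 (6T3, order 12), C_3 x S_3 (6T5, order 18), A_4 x C_2 (6T6, order 24), S_4 (6T8, order 24), S_3 x S_3 (6T9, order 36), S_4 x C_2 (6T11, order 48), (S_3 x S_3) : C_2 (6T13, order 72), PGL(2,5) (6T14, order 120), S_6 (6T16, order 720). By Dedekind's theorem, for a prime p not dividing disc(f) the degrees of the irreducible factors of f mod p form the cycle type of an element of G. Factoring f modulo the 37 such primes p <= 163 (skipping 7, which divides the discriminant), each new pattern first appears at: mod 2: f = (x^3 + x + 1)(x^3 + x^2 + 1), pattern 3+3; mod 3: f = (x^6 + 2x^5 + x^4 + 2x^3 + x^2 + 2x + 1), pattern 6; mod 13: f = (x^2 + 7x + 1)(x^2 + 8x + 1)(x^2 + 10x + 1), pattern 2+2+2; mod 29: f = (x + 7)(x + 16)(x + 20)(x + 23)(x + 24)(x + 25), pattern 1+1+1+1+1+1. No other pattern occurs in this range, so the set of observed cycle types is {3+3, 6, 2+2+2, 1+1+1+1+1+1}. The candidates containing elements of all these cycle types are C_6 (6T1) of order 6, D_6 (6T3) of order 12, C_3 x S_3 (6T5) of order 18, A_4 x C_2 (6T6) of order 24, S_3 x S_3 (6T9) of order 36, S_4 x C_2 (6T11) of order 48, (S_3 x S_3) : C_2 (6T13) of order 72, PGL(2,5) (6T14) of order 120, S_6 (6T16) of order 720; the others are excluded. The observed types are precisely the cycle types that occur in C_6 (6T1). Each of the other remaining candidates has further cycle types, and by the Chebotarev density theorem the matching factorization patterns would occur for a proportion of primes equal to their share of the group: D_6 (6T3) additionally contains elements of type 2+2+1+1 (3 of its 12 elements, about 25% of primes); C_3 x S_3 (6T5) additionally contains elements of type 3+1+1+1 (4 of its 18 elements, about 22% of primes); A_4 x C_2 (6T6) additionally contains elements of type 2+2+1+1, 2+1+1+1+1 (6 of its 24 elements, about 25% of primes); S_3 x S_3 (6T9) additionally contains elements of type 3+1+1+1, 2+2+1+1 (13 of its 36 elements, about 36% of primes); S_4 x C_2 (6T11) additionally contains elements of type 4+2, 4+1+1, 2+2+1+1, 2+1+1+1+1 (24 of its 48 elements, about 50% of primes); (S_3 x S_3) : C_2 (6T13) additionally contains elements of type 4+2, 3+2+1, 3+1+1+1, 2+2+1+1, 2+1+1+1+1 (49 of its 72 elements, about 68% of primes); PGL(2,5) (6T14) additionally contains elements of type 5+1, 4+1+1, 2+2+1+1 (69 of its 120 elements, about 58% of primes); S_6 (6T16) additionally contains elements of type 5+1, 4+2, 4+1+1, 3+2+1, 3+1+1+1, 2+2+1+1, 2+1+1+1+1 (544 of its 720 elements, about 76% of primes). None of the 37 primes tested shows any such pattern (for each of these groups the chance of that is below 10^-4), which rules them out. Hence G = C_6 (6T1), of order 6.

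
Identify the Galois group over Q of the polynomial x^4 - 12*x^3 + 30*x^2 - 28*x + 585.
The polynomial is an irreducible quartic over Q and its discriminant is 12230590464 = 110592^2, a perfect square, so the Galois group is contained in A_4. The resolvent cubic y^3 - 30*y^2 - 2004*y - 14824 is irreducible over Q. An irreducible resolvent with square discriminant gives A_4.

A_4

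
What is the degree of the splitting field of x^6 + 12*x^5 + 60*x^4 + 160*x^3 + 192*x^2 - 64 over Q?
The degree of the splitting field over Q equals the order of the Galois group, so first determine the group. The polynomial f is an irreducible sextic over Q, so G = Gal(f/Q) is one of the 16 transitive subgroups 6T1, ..., 6T16 of S_6. The discriminant of f is -450868486864896, which is not a perfect square, so G is not contained in A_6. The transitive groups of degree 6 not contained in A_6 are: C_6 (6T1, order 6), S_3 (6T2, order 6), D_6 (6T3, order 12), C_3 x S_3 (6T5, order 18), A_4 x C_2 (6T6, order 24), S_4 (6T8, order 24), S_3 x S_3 (6T9, order 36), S_4 x C_2 (6T11, order 48), (S_3 x S_3) : C_2 (6T13, order 72), PGL(2,5) (6T14, order 120), S_6 (6T16, order 720). By Dedekind's theorem, for a prime p not dividing disc(f) the degrees of the irreducible factors of f mod p form the cycle type of an element of G. Factoring f modulo the 33 such primes p <= 149 (skipping 2, 3, which divide the discriminant), each new pattern first appears at: mod 5: f = (x^3 + x + 4)(x^3 + 2x^2 + 4x + 4), pattern 3+3; mod 7: f = (x^6 + 5x^5 + 4x^4 + 6x^3 + 3x^2 + 6), pattern 6; mod 17: f = (x + 1)(x + 3)(x^2 + 4x + 10)(x^2 + 4x + 16), pattern 2+2+1+1; mod 19: f = (x + 5)(x + 8)(x + 15)(x + 18)(x^2 + 4x + 11), pattern 2+1+1+1+1; mod 71: f = (x^2 + 4x + 33)(x^2 + 4x + 53)(x^2 + 4x + 68), pattern 2+2+2. No other pattern occurs in this range, so the set of observed cycle types is {3+3, 6, 2+2+1+1, 2+1+1+1+1, 2+2+2}. The candidates containing elements of all these cycle types are A_4 x C_2 (6T6) of order 24, S_4 x C_2 (6T11) of order 48, (S_3 x S_3) : C_2 (6T13) of order 72, S_6 (6T16) of order 720; the others are excluded. The observed types are precisely the cycle types that occur in A_4 x C_2 (6T6) (apart from the identity). Each of the other remaining candidates has further cycle types, and by the Chebotarev density theorem the matching factorization patterns would occur for a proportion of primes equal to their share of the group: S_4 x C_2 (6T11) additionally contains elements of type 4+2, 4+1+1 (12 of its 48 elements, about 25% of primes); (S_3 x S_3) : C_2 (6T13) additionally contains elements of type 4+2, 3+2+1, 3+1+1+1 (34 of its 72 elements, about 47% of primes); S_6 (6T16) additionally contains elements of type 5+1, 4+2, 4+1+1, 3+2+1, 3+1+1+1 (484 of its 720 elements, about 67% of primes). None of the 33 primes tested shows any such pattern (for each of these groups the chance of that is below 10^-4), which rules them out. Hence G = A_4 x C_2 (6T6), of order 24. The Galois group A_4 x C_2 (6T6) has order 24, so the splitting field has degree 24 over Q.

24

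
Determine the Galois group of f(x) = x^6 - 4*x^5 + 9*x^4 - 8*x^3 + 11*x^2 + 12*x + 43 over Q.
6T1: C_6

The polynomial f is an irreducible sextic over Q, so G = Gal(f/Q) is one of the 16 transitive subgroups 6T1, ..., 6T16 of S_6. The discriminant of f is -18046378835968, which is not a perfect square, so G is not contained in A_6. The transitive groups of degree 6 not contained in A_6 are: C_6 (6T1, order 6), S_3 (6T2, order 6), D_6 (6T3, order 12), C_3 x S_3 (6T5, order 18), A_4 x C_2 (6T6, order 24), S_4 (6T8, order 24), S_3 x S_3 (6T9, order 36), S_4 x C_2 (6T11, order 48), (S_3 x S_3) : C_2 (6T13, order 72), PGL(2,5) (6T14, order 120), S_6 (6T16, order 720). By Dedekind's theorem, for a prime p not dividing disc(f) the degrees of the irreducible factors of f mod p form the cycle type of an element of G. Factoring f modulo the 37 such primes p <= 167 (skipping 2, 7, which divide the discriminant), each new pattern first appears at: mod 3: f = (x^6 + 2x^5 + x^3 + 2x^2 + 1), pattern 6; mod 11: f = (x^3 + 10x + 3)(x^3 + 7x^2 + 10x + 7), pattern 3+3; mod 13: f = (x^2 + 4x + 12)(x^2 + 8x + 8)(x^2 + 10x + 6), pattern 2+2+2; mod 29: f = (x + 7)(x + 9)(x + 11)(x + 14)(x + 17)(x + 25), pattern 1+1+1+1+1+1. No other pattern occurs in this range, so the set of observed cycle types is {6, 3+3, 2+2+2, 1+1+1+1+1+1}. The candidates containing elements of all these cycle types are C_6 (6T1) of order 6, D_6 (6T3) of order 12, C_3 x S_3 (6T5) of order 18, A_4 x C_2 (6T6) of order 24, S_3 x S_3 (6T9) of order 36, S_4 x C_2 (6T11) of order 48, (S_3 x S_3) : C_2 (6T13) of order 72, PGL(2,5) (6T14) of order 120, S_6 (6T16) of order 720; the others are excluded. The observed types are precisely the cycle types that occur in C_6 (6T1). Each of the other remaining candidates has further cycle types, and by the Chebotarev density theorem the matching factorization patterns would occur for a proportion of primes equal to their share of the group: D_6 (6T3) additionally contains elements of type 2+2+1+1 (3 of its 12 elements, about 25% of primes); C_3 x S_3 (6T5) additionally contains elements of type 3+1+1+1 (4 of its 18 elements, about 22% of primes); A_4 x C_2 (6T6) additionally contains elements of type 2+2+1+1, 2+1+1+1+1 (6 of its 24 elements, about 25% of primes); S_3 x S_3 (6T9) additionally contains elements of type 3+1+1+1, 2+2+1+1 (13 of its 36 elements, about 36% of primes); S_4 x C_2 (6T11) additionally contains elements of type 4+2, 4+1+1, 2+2+1+1, 2+1+1+1+1 (24 of its 48 elements, about 50% of primes); (S_3 x S_3) : C_2 (6T13) additionally contains elements of type 4+2, 3+2+1, 3+1+1+1, 2+2+1+1, 2+1+1+1+1 (49 of its 72 elements, about 68% of primes); PGL(2,5) (6T14) additionally contains elements of type 5+1, 4+1+1, 2+2+1+1 (69 of its 120 elements, about 58% of primes); S_6 (6T16) additionally contains elements of type 5+1, 4+2, 4+1+1, 3+2+1, 3+1+1+1, 2+2+1+1, 2+1+1+1+1 (544 of its 720 elements, about 76% of primes). None of the 37 primes tested shows any such pattern (for each of these groups the chance of that is below 10^-4), which rules them out. Hence G = C_6 (6T1), of order 6.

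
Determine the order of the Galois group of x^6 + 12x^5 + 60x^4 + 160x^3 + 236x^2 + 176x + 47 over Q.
24

The degree of the splitting field over Q equals the order of the Galois group, so first determine the group. The polynomial f is an irreducible sextic over Q, so G = Gal(f/Q) is one of the 16 transitive subgroups 6T1, ..., 6T16 of S_6. The discriminant of f is 3356224 = 1832^2, a perfect square, so G is contained in A_6. The transitive groups of degree 6 contained in A_6 are: A_4 (6T4, order 12), S_4 (6T7, order 24), (C_3 x C_3) : C_4 (6T10, order 36), PSL(2,5) (6T12, order 60), A_6 (6T15, order 360). By Dedekind's theorem, for a prime p not dividing disc(f) the degrees of the irreducible factors of f mod p form the cycle type of an element of G. Factoring f modulo the 79 such primes p <= 419 (skipping 2, 229, which divide the discriminant), each new pattern first appears at: mod 3: f = (x^3 + x^2 + 2)(x^3 + 2x^2 + x + 1), pattern 3+3; mod 7: f = (x^2 + 4x + 1)(x^4 + x^3 + 6x^2 + 2x + 5), pattern 4+2; mod 23: f = (x + 11)(x + 16)(x^2 + 3x + 20)(x^2 + 5x + 1), pattern 2+2+1+1; mod 193: f = (x + 89)(x + 92)(x + 95)(x + 102)(x + 105)(x + 108), pattern 1+1+1+1+1+1. No other pattern occurs in this range, so the set of observed cycle types is {3+3, 4+2, 2+2+1+1, 1+1+1+1+1+1}. The candidates containing elements of all these cycle types are S_4 (6T7) of order 24, (C_3 x C_3) : C_4 (6T10) of order 36, A_6 (6T15) of order 360; the others are excluded. The observed types are precisely the cycle types that occur in S_4 (6T7). Each of the other remaining candidates has further cycle types, and by the Chebotarev density theorem the matching factorization patterns would occur for a proportion of primes equal to their share of the group: (C_3 x C_3) : C_4 (6T10) additionally contains elements of type 3+1+1+1 (4 of its 36 elements, about 11% of primes); A_6 (6T15) additionally contains elements of type 5+1, 3+1+1+1 (184 of its 360 elements, about 51% of primes). None of the 79 primes tested shows any such pattern (for each of these groups the chance of that is below 10^-4), which rules them out. Hence G = S_4 (6T7), of order 24. The Galois group S_4 (6T7) has order 24, so the splitting field has degree 24 over Q.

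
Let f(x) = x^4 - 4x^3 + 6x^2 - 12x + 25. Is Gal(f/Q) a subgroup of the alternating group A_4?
No

The polynomial is irreducible of degree 4 over Q. Its discriminant is 937984, which is not a perfect square. A Galois group lies in the alternating group exactly when the discriminant is a square in Q, so the Galois group (S_4) is not contained in A_4.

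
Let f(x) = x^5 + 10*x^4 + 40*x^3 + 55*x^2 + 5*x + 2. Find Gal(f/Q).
5T3: F_20

The polynomial f is an irreducible quintic over Q, so G = Gal(f/Q) is a transitive subgroup of S_5: one of C_5 (5T1, order 5), D_5 (5T2, order 10), F_20 (5T3, order 20), A_5 (5T4, order 60) or S_5 (5T5, order 120). The discriminant of f is 1876953125, which is not a perfect square, so G is not contained in A_5. The transitive groups of degree 5 not contained in A_5 are: F_20 (5T3, order 20), S_5 (5T5, order 120). By Dedekind's theorem, for a prime p not dividing disc(f) the degrees of the irreducible factors of f mod p form the cycle type of an element of G. Factoring f modulo the 18 such primes p <= 71 (skipping 5, 31, which divide the discriminant), each new pattern first appears at: mod 2: f = (x)(x^4 + x + 1), pattern 4+1; mod 11: f = (x^5 + 10x^4 + 7x^3 + 5x + 2), pattern 5; mod 19: f = (x + 13)(x^2 + 7x + 9)(x^2 + 9x + 7), pattern 2+2+1. No other pattern occurs in this range, so the set of observed cycle types is {4+1, 5, 2+2+1}. The candidates containing elements of all these cycle types are F_20 (5T3) of order 20, S_5 (5T5) of order 120; the others are excluded. The observed types are precisely the cycle types that occur in F_20 (5T3) (apart from the identity). Each of the other remaining candidates has further cycle types, and by the Chebotarev density theorem the matching factorization patterns would occur for a proportion of primes equal to their share of the group: S_5 (5T5) additionally contains elements of type 3+2, 3+1+1, 2+1+1+1 (50 of its 120 elements, about 42% of primes). None of the 18 primes tested shows any such pattern (for each of these groups the chance of that is below 10^-4), which rules them out. Hence G = F_20 (5T3), of order 20.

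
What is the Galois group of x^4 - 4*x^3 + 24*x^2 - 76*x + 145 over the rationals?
V_4 (also written V4)

The polynomial is an irreducible quartic over Q and its discriminant is 228614400 = 15120^2, a perfect square, so the Galois group is contained in A_4. The resolvent cubic y^3 - 24*y^2 - 276*y + 5824 splits completely over Q, which gives the Klein four-group V_4.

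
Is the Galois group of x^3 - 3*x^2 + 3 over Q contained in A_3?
The polynomial is irreducible of degree 3 over Q. Its discriminant is 81 = 9^2, a perfect square. A Galois group lies in the alternating group exactly when the discriminant is a square in Q, so the Galois group (C_3) is contained in A_3.

Yes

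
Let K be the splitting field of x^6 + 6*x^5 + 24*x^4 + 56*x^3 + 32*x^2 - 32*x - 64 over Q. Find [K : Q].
The degree of the splitting field over Q equals the order of the Galois group, so first determine the group. The polynomial f is an irreducible sextic over Q, so G = Gal(f/Q) is one of the 16 transitive subgroups 6T1, ..., 6T16 of S_6. The discriminant of f is 870211913777152, which is not a perfect square, so G is not contained in A_6. The transitive groups of degree 6 not contained in A_6 are: C_6 (6T1, order 6), S_3 (6T2, order 6), D_6 (6T3, order 12), C_3 x S_3 (6T5, order 18), A_4 x C_2 (6T6, order 24), S_4 (6T8, order 24), S_3 x S_3 (6T9, order 36), S_4 x C_2 (6T11, order 48), (S_3 x S_3) : C_2 (6T13, order 72), PGL(2,5) (6T14, order 120), S_6 (6T16, order 720). By Dedekind's theorem, for a prime p not dividing disc(f) the degrees of the irreducible factors of f mod p form the cycle type of an element of G. Factoring f modulo the 22 such primes p <= 89 (skipping 2, 37, which divide the discriminant), each new pattern first appears at: mod 3: f = (x^3 + x^2 + x + 2)(x^3 + 2x^2 + 1), pattern 3+3; mod 5: f = (x^2 + 2)(x^2 + 2x + 3)(x^2 + 4x + 1), pattern 2+2+2; mod 17: f = (x + 4)(x + 15)(x^4 + 4x^3 + 7x^2 + 6x + 8), pattern 4+1+1; mod 67: f = (x + 10)(x + 59)(x^2 + 2x + 26)(x^2 + 2x + 66), pattern 2+2+1+1. No other pattern occurs in this range, so the set of observed cycle types is {3+3, 2+2+2, 4+1+1, 2+2+1+1}. The candidates containing elements of all these cycle types are S_4 (6T8) of order 24, S_4 x C_2 (6T11) of order 48, PGL(2,5) (6T14) of order 120, S_6 (6T16) of order 720; the others are excluded. The observed types are precisely the cycle types that occur in S_4 (6T8) (apart from the identity). Each of the other remaining candidates has further cycle types, and by the Chebotarev density theorem the matching factorization patterns would occur for a proportion of primes equal to their share of the group: S_4 x C_2 (6T11) additionally contains elements of type 6, 4+2, 2+1+1+1+1 (17 of its 48 elements, about 35% of primes); PGL(2,5) (6T14) additionally contains elements of type 6, 5+1 (44 of its 120 elements, about 37% of primes); S_6 (6T16) additionally contains elements of type 6, 5+1, 4+2, 3+2+1, 3+1+1+1, 2+1+1+1+1 (529 of its 720 elements, about 73% of primes). None of the 22 primes tested shows any such pattern (for each of these groups the chance of that is below 10^-4), which rules them out. Hence G = S_4 (6T8), of order 24. The Galois group S_4 (6T8) has order 24, so the splitting field has degree 24 over Q.

24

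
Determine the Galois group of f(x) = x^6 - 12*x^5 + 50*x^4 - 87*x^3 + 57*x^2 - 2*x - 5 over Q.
The polynomial f is an irreducible sextic over Q, so G = Gal(f/Q) is one of the 16 transitive subgroups 6T1, ..., 6T16 of S_6. The discriminant of f is 30991489 = 5567^2, a perfect square, so G is contained in A_6. The transitive groups of degree 6 contained in A_6 are: A_4 (6T4, order 12), S_4 (6T7, order 24), (C_3 x C_3) : C_4 (6T10, order 36), PSL(2,5) (6T12, order 60), A_6 (6T15, order 360). By Dedekind's theorem, for a prime p not dividing disc(f) the degrees of the irreducible factors of f mod p form the cycle type of an element of G. Factoring f modulo the 21 such primes p <= 79 (skipping 19, which divides the discriminant), each new pattern first appears at: mod 2: f = (x + 1)(x^5 + x^4 + x^3 + x + 1), pattern 5+1; mod 7: f = (x^3 + 3x^2 + x + 1)(x^3 + 6x^2 + 3x + 2), pattern 3+3; mod 61: f = (x + 35)(x + 57)(x^2 + 7x + 30)(x^2 + 11x + 13), pattern 2+2+1+1. No other pattern occurs in this range, so the set of observed cycle types is {5+1, 3+3, 2+2+1+1}. The candidates containing elements of all these cycle types are PSL(2,5) (6T12) of order 60, A_6 (6T15) of order 360; the others are excluded. The observed types are precisely the cycle types that occur in PSL(2,5) (6T12) (apart from the identity). Each of the other remaining candidates has further cycle types, and by the Chebotarev density theorem the matching factorization patterns would occur for a proportion of primes equal to their share of the group: A_6 (6T15) additionally contains elements of type 4+2, 3+1+1+1 (130 of its 360 elements, about 36% of primes). None of the 21 primes tested shows any such pattern (for each of these groups the chance of that is below 10^-4), which rules them out. Hence G = PSL(2,5) (6T12), of order 60.

PSL(2,5), A_5 acting on 6 points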